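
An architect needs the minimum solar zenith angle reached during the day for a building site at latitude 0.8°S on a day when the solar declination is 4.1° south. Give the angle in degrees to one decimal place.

3.3°

At local solar noon the hour angle is zero, so the zenith angle is |φ − δ| = |-0.8° − (-4.1°)| = 3.3°.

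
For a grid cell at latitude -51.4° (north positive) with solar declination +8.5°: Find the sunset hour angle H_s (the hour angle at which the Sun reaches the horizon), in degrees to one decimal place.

−tan φ tan δ = −(-1.2527)(0.1495) = 0.1873; H_s = arccos(0.1873) = 79.20°.

79.2°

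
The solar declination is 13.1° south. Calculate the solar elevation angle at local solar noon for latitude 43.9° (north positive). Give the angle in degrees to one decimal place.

At local solar noon the hour angle is zero, so the elevation is 90° − |φ − δ| = 90° − |43.9° − (-13.1°)| = 90° − 57.0° = 33.0°.

33.0°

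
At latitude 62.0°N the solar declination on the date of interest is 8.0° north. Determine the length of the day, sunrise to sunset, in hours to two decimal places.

−tan φ tan δ = −(1.8807)(0.1405) = -0.2642; H_s = arccos(-0.2642) = 105.32°.
Day length = 2 H_s / 15° h⁻¹ = 210.64° / 15 = 14.043 h.

14.04 hours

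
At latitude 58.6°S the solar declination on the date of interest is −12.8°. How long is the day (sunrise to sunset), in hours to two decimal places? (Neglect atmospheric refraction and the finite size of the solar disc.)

14.91 hours

The sunset hour angle satisfies cos H_s = −tan φ tan δ = -0.3722, giving H_s = 111.85°.
Day length = 2 H_s / 15° h⁻¹ = 223.70° / 15 = 14.913 h.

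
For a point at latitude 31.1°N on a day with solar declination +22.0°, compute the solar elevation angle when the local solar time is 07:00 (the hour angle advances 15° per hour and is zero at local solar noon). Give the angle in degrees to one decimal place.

23.5°

Hour angle H = 15° × (7 − 12) = -75.00°.
cos θ_z = sin(31.1°) sin(22.0°) + cos(31.1°) cos(22.0°) cos(-75.00°) = 0.1935 + 0.2055 = 0.3990.
θ_z = arccos(0.3990) = 66.48°, so the elevation is 90° − 66.48° = 23.52°.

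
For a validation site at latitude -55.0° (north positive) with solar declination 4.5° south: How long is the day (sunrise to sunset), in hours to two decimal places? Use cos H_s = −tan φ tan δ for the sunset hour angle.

The sunset hour angle satisfies cos H_s = −tan φ tan δ = -0.1124, giving H_s = 96.45°.
Day length = 2 H_s / 15° h⁻¹ = 192.90° / 15 = 12.860 h.

12.86 hours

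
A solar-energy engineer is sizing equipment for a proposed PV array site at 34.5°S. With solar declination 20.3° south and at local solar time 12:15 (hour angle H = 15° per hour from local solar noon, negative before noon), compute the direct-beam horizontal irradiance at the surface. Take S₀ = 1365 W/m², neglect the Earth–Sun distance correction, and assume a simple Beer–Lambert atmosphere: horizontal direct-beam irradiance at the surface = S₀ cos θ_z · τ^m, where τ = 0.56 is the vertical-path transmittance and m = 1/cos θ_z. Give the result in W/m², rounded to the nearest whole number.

726 W/m²

Hour angle H = 15° × (12.25 − 12) = 3.75°.
With φ = -34.5°, δ = -20.3°, H = 3.75°: sin φ sin δ = 0.1965, cos φ cos δ cos H = 0.7713, so cos θ_z = 0.9678.
Air mass m = 1/cos θ_z = 1/0.9678 = 1.033; τ^m = 0.56^1.033 = 0.5494.
Surface direct beam = 1365 × 0.9678 × 0.5494 = 725.78 W/m².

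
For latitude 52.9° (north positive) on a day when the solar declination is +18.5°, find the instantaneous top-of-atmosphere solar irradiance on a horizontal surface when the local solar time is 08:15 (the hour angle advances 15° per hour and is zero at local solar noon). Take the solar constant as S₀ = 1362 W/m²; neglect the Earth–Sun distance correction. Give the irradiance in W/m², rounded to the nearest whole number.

778 W/m²

Hour angle H = 15° × (8.25 − 12) = -56.25°.
cos θ_z = sin(52.9°) sin(18.5°) + cos(52.9°) cos(18.5°) cos(-56.25°) = 0.2531 + 0.3178 = 0.5709.
Top-of-atmosphere irradiance = S₀ cos θ_z = 1362 × 0.5709 = 777.57 W/m².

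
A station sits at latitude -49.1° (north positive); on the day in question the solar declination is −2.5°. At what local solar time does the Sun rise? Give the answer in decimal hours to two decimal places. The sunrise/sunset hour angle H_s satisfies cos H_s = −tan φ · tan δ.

−tan φ tan δ = −(-1.1544)(-0.0437) = -0.0504; H_s = arccos(-0.0504) = 92.89°.
Sunrise is at 12 − H_s/15 = 12 − 6.193 = 5.807 h local solar time.

5.81 h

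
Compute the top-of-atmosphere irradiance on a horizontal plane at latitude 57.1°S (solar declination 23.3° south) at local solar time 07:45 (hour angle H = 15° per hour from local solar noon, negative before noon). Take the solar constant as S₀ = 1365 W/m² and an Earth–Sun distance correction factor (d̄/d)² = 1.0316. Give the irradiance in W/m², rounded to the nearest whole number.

Hour angle H = 15° × (7.75 − 12) = -63.75°.
cos θ_z = sin(-57.1°) sin(-23.3°) + cos(-57.1°) cos(-23.3°) cos(-63.75°) = 0.3321 + 0.2206 = 0.5527.
Top-of-atmosphere irradiance = S₀ (d̄/d)² cos θ_z = 1365 × 1.0316 × 0.5527 = 778.28 W/m².

778 W/m²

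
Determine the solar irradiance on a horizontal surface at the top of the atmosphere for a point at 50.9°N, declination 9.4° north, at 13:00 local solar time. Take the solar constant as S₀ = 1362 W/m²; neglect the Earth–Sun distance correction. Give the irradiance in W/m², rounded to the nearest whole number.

991 W/m²

Hour angle H = 15° × (13 − 12) = 15.00°.
cos θ_z = sin φ sin δ + cos φ cos δ cos H = (0.7760)(0.1633) + (0.6307)(0.9866)(0.9659) = 0.7278.
Top-of-atmosphere irradiance = S₀ cos θ_z = 1362 × 0.7278 = 991.26 W/m².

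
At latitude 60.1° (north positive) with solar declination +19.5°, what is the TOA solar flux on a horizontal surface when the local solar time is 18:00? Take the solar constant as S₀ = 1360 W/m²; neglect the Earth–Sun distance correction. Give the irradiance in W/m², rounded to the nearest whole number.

Hour angle H = 15° × (18 − 12) = 90.00°.
cos θ_z = sin(60.1°) sin(19.5°) + cos(60.1°) cos(19.5°) cos(90.00°) = 0.2894 + 0.0000 = 0.2894.
Top-of-atmosphere irradiance = S₀ cos θ_z = 1360 × 0.2894 = 393.58 W/m².

394 W/m²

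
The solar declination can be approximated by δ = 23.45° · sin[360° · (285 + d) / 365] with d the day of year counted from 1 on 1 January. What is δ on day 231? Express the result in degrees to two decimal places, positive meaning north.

360 × (285 + 231) / 365 = 508.932°; sin(508.932°) = 0.5161.
δ = 23.45 × 0.5161 = 12.103° ≈ +12.10°.

+12.10°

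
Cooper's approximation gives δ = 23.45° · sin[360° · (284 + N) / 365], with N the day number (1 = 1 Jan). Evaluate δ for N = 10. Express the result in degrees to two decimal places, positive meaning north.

-22.04°

360 × (284 + 10) / 365 = 289.973°; sin(289.973°) = -0.9399.
δ = 23.45 × -0.9399 = -22.041° ≈ -22.04°.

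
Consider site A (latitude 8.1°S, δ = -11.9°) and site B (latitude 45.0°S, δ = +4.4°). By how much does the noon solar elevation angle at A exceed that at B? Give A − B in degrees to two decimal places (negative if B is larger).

A: 90° − |-8.1 − (-11.9)| = 86.20°.
B: 90° − |-45.0 − (4.4)| = 40.60°.
A − B = 86.20 − 40.60 = 45.60°.

+45.60°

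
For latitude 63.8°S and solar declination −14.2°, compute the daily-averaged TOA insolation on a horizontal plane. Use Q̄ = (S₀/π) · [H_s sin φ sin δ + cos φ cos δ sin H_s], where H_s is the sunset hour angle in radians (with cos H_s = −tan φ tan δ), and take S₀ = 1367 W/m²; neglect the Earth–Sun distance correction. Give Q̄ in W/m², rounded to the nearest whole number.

−tan φ tan δ = −(-2.0323)(-0.2530) = -0.5142; H_s = arccos(-0.5142) = 120.94°. In radians, H_s = 2.1108.
H_s sin φ sin δ = 2.1108 × -0.8973 × -0.2453 = 0.4646.
cos φ cos δ sin H_s = 0.4415 × 0.9694 × 0.8577 = 0.3671.
Q̄ = (1367/π) × (0.4646 + 0.3671) = 435.13 × 0.8317 = 361.90 W/m².

362 W/m²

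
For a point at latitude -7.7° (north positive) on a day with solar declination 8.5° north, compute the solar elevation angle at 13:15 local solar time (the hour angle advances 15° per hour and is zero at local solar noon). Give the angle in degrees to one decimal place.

Hour angle H = 15° × (13.25 − 12) = 18.75°.
cos θ_z = sin φ sin δ + cos φ cos δ cos H = (-0.1340)(0.1478) + (0.9910)(0.9890)(0.9469) = 0.9083.
θ_z = arccos(0.9083) = 24.73°, so the elevation is 90° − 24.73° = 65.27°.

65.3°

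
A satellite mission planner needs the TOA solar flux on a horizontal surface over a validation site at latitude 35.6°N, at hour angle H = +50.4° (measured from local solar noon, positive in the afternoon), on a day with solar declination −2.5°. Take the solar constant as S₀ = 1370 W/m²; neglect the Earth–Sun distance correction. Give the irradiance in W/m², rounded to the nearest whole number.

With φ = 35.6°, δ = -2.5°, H = 50.40°: sin φ sin δ = -0.0254, cos φ cos δ cos H = 0.5178, so cos θ_z = 0.4924.
Top-of-atmosphere irradiance = S₀ cos θ_z = 1370 × 0.4924 = 674.59 W/m².

675 W/m²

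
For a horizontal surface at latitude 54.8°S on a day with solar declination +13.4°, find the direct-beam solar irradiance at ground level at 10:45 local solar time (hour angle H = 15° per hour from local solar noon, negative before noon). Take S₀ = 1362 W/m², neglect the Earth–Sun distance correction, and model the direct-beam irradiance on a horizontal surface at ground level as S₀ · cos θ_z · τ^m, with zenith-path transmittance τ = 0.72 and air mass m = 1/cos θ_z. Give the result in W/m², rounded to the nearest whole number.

Hour angle H = 15° × (10.75 − 12) = -18.75°.
cos θ_z = sin(-54.8°) sin(13.4°) + cos(-54.8°) cos(13.4°) cos(-18.75°) = -0.1894 + 0.5310 = 0.3416.
Air mass m = 1/cos θ_z = 1/0.3416 = 2.927; τ^m = 0.72^2.927 = 0.3823.
Surface direct beam = 1362 × 0.3416 × 0.3823 = 177.87 W/m².

178 W/m²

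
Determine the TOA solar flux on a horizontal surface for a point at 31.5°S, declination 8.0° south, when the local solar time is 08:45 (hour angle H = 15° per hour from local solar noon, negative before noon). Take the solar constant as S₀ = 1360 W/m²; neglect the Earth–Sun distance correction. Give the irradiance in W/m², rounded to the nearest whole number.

856 W/m²

Hour angle H = 15° × (8.75 − 12) = -48.75°.
With φ = -31.5°, δ = -8.0°, H = -48.75°: sin φ sin δ = 0.0727, cos φ cos δ cos H = 0.5567, so cos θ_z = 0.6294.
Top-of-atmosphere irradiance = S₀ cos θ_z = 1360 × 0.6294 = 855.98 W/m².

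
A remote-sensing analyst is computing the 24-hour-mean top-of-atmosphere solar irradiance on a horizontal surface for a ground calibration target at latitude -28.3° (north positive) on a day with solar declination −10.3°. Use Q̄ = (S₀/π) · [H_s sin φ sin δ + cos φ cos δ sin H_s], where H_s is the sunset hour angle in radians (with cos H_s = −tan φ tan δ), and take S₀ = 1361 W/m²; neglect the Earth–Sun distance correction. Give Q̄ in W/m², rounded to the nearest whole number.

cos H_s = −tan(-28.3°) · tan(-10.3°) = -0.0979, so H_s = arccos(-0.0979) = 95.62°. In radians, H_s = 1.6689.
H_s sin φ sin δ = 1.6689 × -0.4741 × -0.1788 = 0.1415.
cos φ cos δ sin H_s = 0.8805 × 0.9839 × 0.9952 = 0.8622.
Q̄ = (1361/π) × (0.1415 + 0.8622) = 433.22 × 1.0037 = 434.82 W/m².

435 W/m²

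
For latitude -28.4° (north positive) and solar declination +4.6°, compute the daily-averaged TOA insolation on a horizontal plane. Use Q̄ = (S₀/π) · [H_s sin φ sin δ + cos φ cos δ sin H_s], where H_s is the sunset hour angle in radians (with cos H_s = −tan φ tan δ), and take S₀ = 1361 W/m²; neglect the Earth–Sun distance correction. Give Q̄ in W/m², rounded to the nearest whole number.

354 W/m²

cos H_s = −tan(-28.4°) · tan(4.6°) = 0.0435, so H_s = arccos(0.0435) = 87.51°. In radians, H_s = 1.5273.
H_s sin φ sin δ = 1.5273 × -0.4756 × 0.0802 = -0.0583.
cos φ cos δ sin H_s = 0.8796 × 0.9968 × 0.9991 = 0.8760.
Q̄ = (1361/π) × (-0.0583 + 0.8760) = 433.22 × 0.8177 = 354.24 W/m².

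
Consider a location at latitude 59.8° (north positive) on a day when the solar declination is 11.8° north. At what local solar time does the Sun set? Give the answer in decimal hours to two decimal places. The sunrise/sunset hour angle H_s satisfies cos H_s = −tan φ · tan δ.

The sunset hour angle satisfies cos H_s = −tan φ tan δ = -0.3589, giving H_s = 111.03°.
Sunset is at 12 + H_s/15 = 12 + 7.402 = 19.402 h local solar time.

19.40 h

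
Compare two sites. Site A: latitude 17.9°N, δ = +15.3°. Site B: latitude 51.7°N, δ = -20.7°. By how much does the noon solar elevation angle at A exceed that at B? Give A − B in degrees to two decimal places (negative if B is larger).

A: 90° − |17.9 − (15.3)| = 87.40°.
B: 90° − |51.7 − (-20.7)| = 17.60°.
A − B = 87.40 − 17.60 = 69.80°.

+69.80°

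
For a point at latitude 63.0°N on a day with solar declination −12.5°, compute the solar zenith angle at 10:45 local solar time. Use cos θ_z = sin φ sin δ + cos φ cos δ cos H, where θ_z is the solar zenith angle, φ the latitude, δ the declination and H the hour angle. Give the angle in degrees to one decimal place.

Hour angle H = 15° × (10.75 − 12) = -18.75°.
cos θ_z = sin(63.0°) sin(-12.5°) + cos(63.0°) cos(-12.5°) cos(-18.75°) = -0.1928 + 0.4197 = 0.2269.
θ_z = arccos(0.2269) = 76.89°.

76.9°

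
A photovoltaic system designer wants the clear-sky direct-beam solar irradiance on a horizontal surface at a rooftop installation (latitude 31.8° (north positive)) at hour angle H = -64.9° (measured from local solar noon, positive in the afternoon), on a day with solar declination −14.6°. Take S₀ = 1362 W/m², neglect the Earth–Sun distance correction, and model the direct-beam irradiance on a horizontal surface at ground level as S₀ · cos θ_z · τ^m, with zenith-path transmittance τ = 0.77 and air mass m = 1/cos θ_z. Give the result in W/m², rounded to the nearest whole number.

88 W/m²

With φ = 31.8°, δ = -14.6°, H = -64.90°: sin φ sin δ = -0.1328, cos φ cos δ cos H = 0.3489, so cos θ_z = 0.2161.
Air mass m = 1/cos θ_z = 1/0.2161 = 4.627; τ^m = 0.77^4.627 = 0.2984.
Surface direct beam = 1362 × 0.2161 × 0.2984 = 87.83 W/m².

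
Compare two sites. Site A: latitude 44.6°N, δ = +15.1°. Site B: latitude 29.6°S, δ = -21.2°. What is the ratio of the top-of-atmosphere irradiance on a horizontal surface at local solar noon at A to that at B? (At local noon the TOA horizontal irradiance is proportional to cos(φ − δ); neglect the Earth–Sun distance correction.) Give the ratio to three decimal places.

0.880

A: cos θ_z = cos(44.6° − (15.1°)) = 0.8704.
B: cos θ_z = cos(-29.6° − (-21.2°)) = 0.9893.
Ratio A/B = 0.8704 / 0.9893 = 0.8798.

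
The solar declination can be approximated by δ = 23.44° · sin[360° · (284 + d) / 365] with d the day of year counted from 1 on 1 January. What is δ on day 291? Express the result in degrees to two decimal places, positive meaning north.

-10.69°

360 × (284 + 291) / 365 = 567.123°; sin(567.123°) = -0.4559.
δ = 23.44 × -0.4559 = -10.686° ≈ -10.69°.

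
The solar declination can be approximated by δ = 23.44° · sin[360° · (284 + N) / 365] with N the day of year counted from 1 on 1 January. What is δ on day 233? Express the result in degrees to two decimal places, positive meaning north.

+11.75°

360 × (284 + 233) / 365 = 509.918°; sin(509.918°) = 0.5012.
δ = 23.44 × 0.5012 = 11.748° ≈ +11.75°.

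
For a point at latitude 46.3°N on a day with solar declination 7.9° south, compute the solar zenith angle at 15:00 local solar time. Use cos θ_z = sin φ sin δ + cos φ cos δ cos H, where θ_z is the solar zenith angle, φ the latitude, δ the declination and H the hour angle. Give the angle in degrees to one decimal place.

67.4°

Hour angle H = 15° × (15 − 12) = 45.00°.
cos θ_z = sin(46.3°) sin(-7.9°) + cos(46.3°) cos(-7.9°) cos(45.00°) = -0.0994 + 0.4839 = 0.3845.
θ_z = arccos(0.3845) = 67.39°.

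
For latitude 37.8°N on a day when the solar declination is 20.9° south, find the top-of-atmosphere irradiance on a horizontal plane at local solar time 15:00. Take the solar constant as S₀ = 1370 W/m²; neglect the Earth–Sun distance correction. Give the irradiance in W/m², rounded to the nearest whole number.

416 W/m²

Hour angle H = 15° × (15 − 12) = 45.00°.
cos θ_z = sin φ sin δ + cos φ cos δ cos H = (0.6129)(-0.3567) + (0.7902)(0.9342)(0.7071) = 0.3034.
Top-of-atmosphere irradiance = S₀ cos θ_z = 1370 × 0.3034 = 415.66 W/m².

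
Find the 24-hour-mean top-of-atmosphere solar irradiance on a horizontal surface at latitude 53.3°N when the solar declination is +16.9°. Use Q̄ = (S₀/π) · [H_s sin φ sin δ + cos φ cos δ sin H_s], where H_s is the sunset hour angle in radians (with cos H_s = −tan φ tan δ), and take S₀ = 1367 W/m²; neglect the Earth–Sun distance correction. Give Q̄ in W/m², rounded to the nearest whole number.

cos H_s = −tan(53.3°) · tan(16.9°) = -0.4076, so H_s = arccos(-0.4076) = 114.05°. In radians, H_s = 1.9905.
H_s sin φ sin δ = 1.9905 × 0.8018 × 0.2907 = 0.4640.
cos φ cos δ sin H_s = 0.5976 × 0.9568 × 0.9132 = 0.5222.
Q̄ = (1367/π) × (0.4640 + 0.5222) = 435.13 × 0.9862 = 429.13 W/m².

429 W/m²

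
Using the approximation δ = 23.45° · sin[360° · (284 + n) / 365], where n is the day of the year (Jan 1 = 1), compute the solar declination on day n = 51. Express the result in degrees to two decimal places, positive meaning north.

360 × (284 + 51) / 365 = 330.411°; sin(330.411°) = -0.4938.
δ = 23.45 × -0.4938 = -11.580° ≈ -11.58°.

-11.58°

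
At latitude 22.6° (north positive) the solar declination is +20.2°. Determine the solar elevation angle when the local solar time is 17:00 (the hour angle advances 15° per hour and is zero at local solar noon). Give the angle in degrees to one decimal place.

20.9°

Hour angle H = 15° × (17 − 12) = 75.00°.
With φ = 22.6°, δ = 20.2°, H = 75.00°: sin φ sin δ = 0.1327, cos φ cos δ cos H = 0.2242, so cos θ_z = 0.3569.
θ_z = arccos(0.3569) = 69.09°, so the elevation is 90° − 69.09° = 20.91°.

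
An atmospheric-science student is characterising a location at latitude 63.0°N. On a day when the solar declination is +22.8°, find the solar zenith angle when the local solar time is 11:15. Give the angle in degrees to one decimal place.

Hour angle H = 15° × (11.25 − 12) = -11.25°.
cos θ_z = sin φ sin δ + cos φ cos δ cos H = (0.8910)(0.3875) + (0.4540)(0.9219)(0.9808) = 0.7558.
θ_z = arccos(0.7558) = 40.90°.

40.9°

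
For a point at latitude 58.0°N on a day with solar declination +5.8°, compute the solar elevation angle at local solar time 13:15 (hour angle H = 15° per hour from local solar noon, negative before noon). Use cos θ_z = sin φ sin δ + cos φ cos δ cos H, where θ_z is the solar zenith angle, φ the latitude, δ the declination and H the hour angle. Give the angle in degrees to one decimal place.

Hour angle H = 15° × (13.25 − 12) = 18.75°.
With φ = 58.0°, δ = 5.8°, H = 18.75°: sin φ sin δ = 0.0857, cos φ cos δ cos H = 0.4992, so cos θ_z = 0.5849.
θ_z = arccos(0.5849) = 54.20°, so the elevation is 90° − 54.20° = 35.80°.

35.8°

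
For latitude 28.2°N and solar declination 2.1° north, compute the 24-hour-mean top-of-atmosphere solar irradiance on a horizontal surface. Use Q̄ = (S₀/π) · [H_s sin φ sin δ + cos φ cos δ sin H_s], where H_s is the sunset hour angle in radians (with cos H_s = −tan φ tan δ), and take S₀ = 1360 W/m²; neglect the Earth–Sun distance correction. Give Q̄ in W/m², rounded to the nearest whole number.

cos H_s = −tan(28.2°) · tan(2.1°) = -0.0197, so H_s = arccos(-0.0197) = 91.13°. In radians, H_s = 1.5905.
H_s sin φ sin δ = 1.5905 × 0.4726 × 0.0366 = 0.0275.
cos φ cos δ sin H_s = 0.8813 × 0.9993 × 0.9998 = 0.8805.
Q̄ = (1360/π) × (0.0275 + 0.8805) = 432.90 × 0.9080 = 393.07 W/m².

393 W/m²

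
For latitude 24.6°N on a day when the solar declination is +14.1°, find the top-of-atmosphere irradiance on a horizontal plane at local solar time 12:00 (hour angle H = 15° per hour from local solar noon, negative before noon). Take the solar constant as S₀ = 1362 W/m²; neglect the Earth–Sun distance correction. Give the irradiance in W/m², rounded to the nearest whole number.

1339 W/m²

Hour angle H = 15° × (12 − 12) = 0.00°.
With φ = 24.6°, δ = 14.1°, H = 0.00°: sin φ sin δ = 0.1014, cos φ cos δ cos H = 0.8818, so cos θ_z = 0.9832.
Top-of-atmosphere irradiance = S₀ cos θ_z = 1362 × 0.9832 = 1339.12 W/m².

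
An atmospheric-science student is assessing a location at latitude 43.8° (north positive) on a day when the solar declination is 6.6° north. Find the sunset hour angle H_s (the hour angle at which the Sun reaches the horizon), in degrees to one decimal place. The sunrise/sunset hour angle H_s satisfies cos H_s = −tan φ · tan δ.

96.4°

−tan φ tan δ = −(0.9590)(0.1157) = -0.1110; H_s = arccos(-0.1110) = 96.37°.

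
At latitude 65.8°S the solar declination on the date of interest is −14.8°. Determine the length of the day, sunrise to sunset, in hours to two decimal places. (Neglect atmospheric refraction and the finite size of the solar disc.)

cos H_s = −tan(-65.8°) · tan(-14.8°) = -0.5879, so H_s = arccos(-0.5879) = 126.01°.
Day length = 2 H_s / 15° h⁻¹ = 252.02° / 15 = 16.801 h.

16.80 hours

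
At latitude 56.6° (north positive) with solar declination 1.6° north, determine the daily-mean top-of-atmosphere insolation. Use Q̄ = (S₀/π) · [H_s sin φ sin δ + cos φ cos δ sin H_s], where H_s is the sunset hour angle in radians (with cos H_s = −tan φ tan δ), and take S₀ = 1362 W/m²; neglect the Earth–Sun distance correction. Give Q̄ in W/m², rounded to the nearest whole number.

−tan φ tan δ = −(1.5166)(0.0279) = -0.0423; H_s = arccos(-0.0423) = 92.42°. In radians, H_s = 1.6130.
H_s sin φ sin δ = 1.6130 × 0.8348 × 0.0279 = 0.0376.
cos φ cos δ sin H_s = 0.5505 × 0.9996 × 0.9991 = 0.5498.
Q̄ = (1362/π) × (0.0376 + 0.5498) = 433.54 × 0.5874 = 254.66 W/m².

255 W/m²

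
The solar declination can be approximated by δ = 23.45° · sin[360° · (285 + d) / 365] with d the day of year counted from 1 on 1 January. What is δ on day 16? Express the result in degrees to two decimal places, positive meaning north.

-20.92°

360 × (285 + 16) / 365 = 296.877°; sin(296.877°) = -0.8920.
δ = 23.45 × -0.8920 = -20.917° ≈ -20.92°.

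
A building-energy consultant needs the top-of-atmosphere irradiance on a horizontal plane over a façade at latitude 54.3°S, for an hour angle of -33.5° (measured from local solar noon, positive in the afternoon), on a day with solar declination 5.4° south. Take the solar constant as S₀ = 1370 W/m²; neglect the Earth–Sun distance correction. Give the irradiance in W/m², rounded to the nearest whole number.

With φ = -54.3°, δ = -5.4°, H = -33.50°: sin φ sin δ = 0.0764, cos φ cos δ cos H = 0.4844, so cos θ_z = 0.5608.
Top-of-atmosphere irradiance = S₀ cos θ_z = 1370 × 0.5608 = 768.30 W/m².

768 W/m²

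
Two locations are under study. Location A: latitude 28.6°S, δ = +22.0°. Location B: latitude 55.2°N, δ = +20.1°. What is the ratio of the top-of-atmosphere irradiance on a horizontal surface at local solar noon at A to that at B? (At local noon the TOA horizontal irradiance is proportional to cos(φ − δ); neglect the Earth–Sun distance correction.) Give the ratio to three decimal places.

0.776

A: cos θ_z = cos(-28.6° − (22.0°)) = 0.6347.
B: cos θ_z = cos(55.2° − (20.1°)) = 0.8181.
Ratio A/B = 0.6347 / 0.8181 = 0.7758.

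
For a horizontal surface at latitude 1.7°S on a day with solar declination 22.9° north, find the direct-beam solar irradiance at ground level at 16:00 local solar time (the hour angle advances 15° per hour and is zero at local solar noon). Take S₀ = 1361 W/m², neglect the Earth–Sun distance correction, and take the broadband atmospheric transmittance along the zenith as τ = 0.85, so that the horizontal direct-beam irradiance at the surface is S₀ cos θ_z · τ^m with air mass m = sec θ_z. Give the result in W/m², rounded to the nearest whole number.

425 W/m²

Hour angle H = 15° × (16 − 12) = 60.00°.
With φ = -1.7°, δ = 22.9°, H = 60.00°: sin φ sin δ = -0.0115, cos φ cos δ cos H = 0.4604, so cos θ_z = 0.4489.
Air mass m = 1/cos θ_z = 1/0.4489 = 2.228; τ^m = 0.85^2.228 = 0.6962.
Surface direct beam = 1361 × 0.4489 × 0.6962 = 425.35 W/m².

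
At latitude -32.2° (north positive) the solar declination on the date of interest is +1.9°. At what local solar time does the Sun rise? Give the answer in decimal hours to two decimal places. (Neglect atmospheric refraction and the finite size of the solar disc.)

−tan φ tan δ = −(-0.6297)(0.0332) = 0.0209; H_s = arccos(0.0209) = 88.80°.
Sunrise is at 12 − H_s/15 = 12 − 5.920 = 6.080 h local solar time.

6.08 h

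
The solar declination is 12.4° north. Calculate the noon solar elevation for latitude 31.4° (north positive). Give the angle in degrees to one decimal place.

71.0°

At local solar noon the hour angle is zero, so the elevation is 90° − |φ − δ| = 90° − |31.4° − (12.4°)| = 90° − 19.0° = 71.0°.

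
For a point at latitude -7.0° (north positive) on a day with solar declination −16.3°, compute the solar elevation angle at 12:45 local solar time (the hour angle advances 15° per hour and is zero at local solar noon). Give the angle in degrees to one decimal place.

Hour angle H = 15° × (12.75 − 12) = 11.25°.
cos θ_z = sin(-7.0°) sin(-16.3°) + cos(-7.0°) cos(-16.3°) cos(11.25°) = 0.0342 + 0.9343 = 0.9685.
θ_z = arccos(0.9685) = 14.42°, so the elevation is 90° − 14.42° = 75.58°.

75.6°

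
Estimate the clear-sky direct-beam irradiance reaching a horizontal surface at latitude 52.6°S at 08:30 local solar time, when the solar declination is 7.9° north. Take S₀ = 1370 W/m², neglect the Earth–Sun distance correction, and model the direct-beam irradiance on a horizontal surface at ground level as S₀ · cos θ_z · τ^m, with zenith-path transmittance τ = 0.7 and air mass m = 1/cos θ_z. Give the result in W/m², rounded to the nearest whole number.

88 W/m²

Hour angle H = 15° × (8.5 − 12) = -52.50°.
cos θ_z = sin(-52.6°) sin(7.9°) + cos(-52.6°) cos(7.9°) cos(-52.50°) = -0.1092 + 0.3662 = 0.2570.
Air mass m = 1/cos θ_z = 1/0.2570 = 3.891; τ^m = 0.7^3.891 = 0.2496.
Surface direct beam = 1370 × 0.2570 × 0.2496 = 87.88 W/m².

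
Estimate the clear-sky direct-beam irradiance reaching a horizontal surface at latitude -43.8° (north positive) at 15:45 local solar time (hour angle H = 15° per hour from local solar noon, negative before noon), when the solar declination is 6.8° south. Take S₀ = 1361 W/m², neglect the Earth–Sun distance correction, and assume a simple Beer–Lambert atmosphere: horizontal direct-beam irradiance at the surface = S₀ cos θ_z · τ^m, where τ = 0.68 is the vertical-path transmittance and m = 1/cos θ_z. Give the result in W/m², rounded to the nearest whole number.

293 W/m²

Hour angle H = 15° × (15.75 − 12) = 56.25°.
With φ = -43.8°, δ = -6.8°, H = 56.25°: sin φ sin δ = 0.0820, cos φ cos δ cos H = 0.3982, so cos θ_z = 0.4802.
Air mass m = 1/cos θ_z = 1/0.4802 = 2.082; τ^m = 0.68^2.082 = 0.4480.
Surface direct beam = 1361 × 0.4802 × 0.4480 = 292.79 W/m².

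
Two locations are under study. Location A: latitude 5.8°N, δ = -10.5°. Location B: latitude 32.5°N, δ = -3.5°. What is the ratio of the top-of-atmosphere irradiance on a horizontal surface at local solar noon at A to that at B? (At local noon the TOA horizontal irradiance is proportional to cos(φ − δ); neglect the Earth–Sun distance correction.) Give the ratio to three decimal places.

A: cos θ_z = cos(5.8° − (-10.5°)) = 0.9598.
B: cos θ_z = cos(32.5° − (-3.5°)) = 0.8090.
Ratio A/B = 0.9598 / 0.8090 = 1.1864.

1.186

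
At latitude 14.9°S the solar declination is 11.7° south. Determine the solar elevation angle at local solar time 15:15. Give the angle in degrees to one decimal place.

42.5°

Hour angle H = 15° × (15.25 − 12) = 48.75°.
cos θ_z = sin φ sin δ + cos φ cos δ cos H = (-0.2571)(-0.2028) + (0.9664)(0.9792)(0.6593) = 0.6760.
θ_z = arccos(0.6760) = 47.47°, so the elevation is 90° − 47.47° = 42.53°.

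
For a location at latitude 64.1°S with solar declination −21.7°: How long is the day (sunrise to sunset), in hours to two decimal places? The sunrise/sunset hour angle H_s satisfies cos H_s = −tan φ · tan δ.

19.34 hours

cos H_s = −tan(-64.1°) · tan(-21.7°) = -0.8195, so H_s = arccos(-0.8195) = 145.03°.
Day length = 2 H_s / 15° h⁻¹ = 290.06° / 15 = 19.337 h.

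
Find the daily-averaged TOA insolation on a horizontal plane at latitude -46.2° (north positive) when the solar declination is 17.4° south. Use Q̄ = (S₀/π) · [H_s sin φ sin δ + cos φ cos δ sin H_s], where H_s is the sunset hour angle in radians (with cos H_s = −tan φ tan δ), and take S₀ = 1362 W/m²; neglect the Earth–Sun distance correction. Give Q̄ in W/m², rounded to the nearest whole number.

449 W/m²

cos H_s = −tan(-46.2°) · tan(-17.4°) = -0.3268, so H_s = arccos(-0.3268) = 109.07°. In radians, H_s = 1.9036.
H_s sin φ sin δ = 1.9036 × -0.7218 × -0.2990 = 0.4108.
cos φ cos δ sin H_s = 0.6921 × 0.9542 × 0.9451 = 0.6241.
Q̄ = (1362/π) × (0.4108 + 0.6241) = 433.54 × 1.0349 = 448.67 W/m².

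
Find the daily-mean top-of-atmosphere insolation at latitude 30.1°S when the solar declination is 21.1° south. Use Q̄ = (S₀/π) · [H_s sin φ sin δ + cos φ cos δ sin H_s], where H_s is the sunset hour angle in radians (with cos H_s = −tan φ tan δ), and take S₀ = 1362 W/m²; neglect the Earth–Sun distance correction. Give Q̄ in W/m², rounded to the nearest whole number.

The sunset hour angle satisfies cos H_s = −tan φ tan δ = -0.2237, giving H_s = 102.93°. In radians, H_s = 1.7965.
H_s sin φ sin δ = 1.7965 × -0.5015 × -0.3600 = 0.3243.
cos φ cos δ sin H_s = 0.8652 × 0.9330 × 0.9746 = 0.7867.
Q̄ = (1362/π) × (0.3243 + 0.7867) = 433.54 × 1.1110 = 481.66 W/m².

482 W/m²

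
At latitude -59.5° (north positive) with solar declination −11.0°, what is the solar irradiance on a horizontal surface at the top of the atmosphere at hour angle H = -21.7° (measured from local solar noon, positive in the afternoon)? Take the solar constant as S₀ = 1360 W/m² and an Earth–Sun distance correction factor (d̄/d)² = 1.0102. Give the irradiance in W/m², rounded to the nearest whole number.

862 W/m²

cos θ_z = sin φ sin δ + cos φ cos δ cos H = (-0.8616)(-0.1908) + (0.5075)(0.9816)(0.9291) = 0.6272.
Top-of-atmosphere irradiance = S₀ (d̄/d)² cos θ_z = 1360 × 1.0102 × 0.6272 = 861.69 W/m².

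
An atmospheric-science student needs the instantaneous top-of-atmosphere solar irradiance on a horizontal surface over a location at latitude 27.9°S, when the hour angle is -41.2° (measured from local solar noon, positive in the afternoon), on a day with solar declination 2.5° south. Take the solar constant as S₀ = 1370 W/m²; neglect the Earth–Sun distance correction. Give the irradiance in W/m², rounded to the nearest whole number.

938 W/m²

With φ = -27.9°, δ = -2.5°, H = -41.20°: sin φ sin δ = 0.0204, cos φ cos δ cos H = 0.6643, so cos θ_z = 0.6847.
Top-of-atmosphere irradiance = S₀ cos θ_z = 1370 × 0.6847 = 938.04 W/m².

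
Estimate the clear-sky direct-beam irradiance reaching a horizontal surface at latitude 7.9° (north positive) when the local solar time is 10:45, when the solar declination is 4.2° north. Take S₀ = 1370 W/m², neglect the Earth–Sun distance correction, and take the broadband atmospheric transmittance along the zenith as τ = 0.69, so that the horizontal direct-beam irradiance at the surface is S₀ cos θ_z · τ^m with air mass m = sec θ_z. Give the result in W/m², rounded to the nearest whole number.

Hour angle H = 15° × (10.75 − 12) = -18.75°.
cos θ_z = sin φ sin δ + cos φ cos δ cos H = (0.1374)(0.0732) + (0.9905)(0.9973)(0.9469) = 0.9454.
Air mass m = 1/cos θ_z = 1/0.9454 = 1.058; τ^m = 0.69^1.058 = 0.6753.
Surface direct beam = 1370 × 0.9454 × 0.6753 = 874.65 W/m².

875 W/m²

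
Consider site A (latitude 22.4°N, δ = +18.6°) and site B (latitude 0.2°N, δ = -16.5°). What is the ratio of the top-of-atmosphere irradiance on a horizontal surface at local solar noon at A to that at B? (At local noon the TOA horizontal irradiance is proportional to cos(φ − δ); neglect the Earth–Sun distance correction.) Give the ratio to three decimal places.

A: cos θ_z = cos(22.4° − (18.6°)) = 0.9978.
B: cos θ_z = cos(0.2° − (-16.5°)) = 0.9578.
Ratio A/B = 0.9978 / 0.9578 = 1.0418.

1.042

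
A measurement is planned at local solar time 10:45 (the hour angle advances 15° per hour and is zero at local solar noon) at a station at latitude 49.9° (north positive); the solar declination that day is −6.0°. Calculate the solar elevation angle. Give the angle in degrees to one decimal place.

31.8°

Hour angle H = 15° × (10.75 − 12) = -18.75°.
cos θ_z = sin φ sin δ + cos φ cos δ cos H = (0.7649)(-0.1045) + (0.6441)(0.9945)(0.9469) = 0.5266.
θ_z = arccos(0.5266) = 58.22°, so the elevation is 90° − 58.22° = 31.78°.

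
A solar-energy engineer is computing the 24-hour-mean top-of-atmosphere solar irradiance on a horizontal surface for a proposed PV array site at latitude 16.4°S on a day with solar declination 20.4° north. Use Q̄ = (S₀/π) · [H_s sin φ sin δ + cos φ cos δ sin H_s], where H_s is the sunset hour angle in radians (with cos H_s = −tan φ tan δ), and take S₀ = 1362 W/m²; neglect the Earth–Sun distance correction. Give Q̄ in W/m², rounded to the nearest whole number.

cos H_s = −tan(-16.4°) · tan(20.4°) = 0.1095, so H_s = arccos(0.1095) = 83.71°. In radians, H_s = 1.4610.
H_s sin φ sin δ = 1.4610 × -0.2823 × 0.3486 = -0.1438.
cos φ cos δ sin H_s = 0.9593 × 0.9373 × 0.9940 = 0.8938.
Q̄ = (1362/π) × (-0.1438 + 0.8938) = 433.54 × 0.7500 = 325.16 W/m².

325 W/m²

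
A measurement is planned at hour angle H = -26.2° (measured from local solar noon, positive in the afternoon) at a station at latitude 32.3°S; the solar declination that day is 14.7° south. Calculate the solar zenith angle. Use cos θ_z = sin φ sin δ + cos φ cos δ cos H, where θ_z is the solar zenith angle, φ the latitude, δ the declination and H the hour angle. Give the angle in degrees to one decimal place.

29.6°

cos θ_z = sin φ sin δ + cos φ cos δ cos H = (-0.5344)(-0.2538) + (0.8453)(0.9673)(0.8973) = 0.8693.
θ_z = arccos(0.8693) = 29.62°.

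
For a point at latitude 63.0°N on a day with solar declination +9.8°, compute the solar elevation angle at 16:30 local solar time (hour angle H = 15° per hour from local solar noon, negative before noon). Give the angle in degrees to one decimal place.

Hour angle H = 15° × (16.5 − 12) = 67.50°.
With φ = 63.0°, δ = 9.8°, H = 67.50°: sin φ sin δ = 0.1517, cos φ cos δ cos H = 0.1712, so cos θ_z = 0.3229.
θ_z = arccos(0.3229) = 71.16°, so the elevation is 90° − 71.16° = 18.84°.

18.8°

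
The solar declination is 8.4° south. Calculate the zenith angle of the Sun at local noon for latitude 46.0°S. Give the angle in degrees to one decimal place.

37.6°

At local solar noon the hour angle is zero, so the zenith angle is |φ − δ| = |-46.0° − (-8.4°)| = 37.6°.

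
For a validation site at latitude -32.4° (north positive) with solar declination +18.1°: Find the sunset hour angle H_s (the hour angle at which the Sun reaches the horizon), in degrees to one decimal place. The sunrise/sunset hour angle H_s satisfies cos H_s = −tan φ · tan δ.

cos H_s = −tan(-32.4°) · tan(18.1°) = 0.2074, so H_s = arccos(0.2074) = 78.03°.

78.0°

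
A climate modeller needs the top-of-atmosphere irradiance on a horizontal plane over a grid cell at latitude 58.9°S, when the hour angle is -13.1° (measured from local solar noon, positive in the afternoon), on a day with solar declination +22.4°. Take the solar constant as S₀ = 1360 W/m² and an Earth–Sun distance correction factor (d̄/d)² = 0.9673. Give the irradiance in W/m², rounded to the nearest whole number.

183 W/m²

With φ = -58.9°, δ = 22.4°, H = -13.10°: sin φ sin δ = -0.3263, cos φ cos δ cos H = 0.4651, so cos θ_z = 0.1388.
Top-of-atmosphere irradiance = S₀ (d̄/d)² cos θ_z = 1360 × 0.9673 × 0.1388 = 182.60 W/m².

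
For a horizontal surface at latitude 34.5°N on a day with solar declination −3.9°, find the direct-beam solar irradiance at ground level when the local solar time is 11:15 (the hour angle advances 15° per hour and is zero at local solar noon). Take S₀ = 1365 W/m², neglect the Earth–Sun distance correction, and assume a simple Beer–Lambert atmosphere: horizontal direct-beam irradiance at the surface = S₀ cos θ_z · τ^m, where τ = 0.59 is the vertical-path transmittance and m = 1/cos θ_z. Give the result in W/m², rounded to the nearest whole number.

Hour angle H = 15° × (11.25 − 12) = -11.25°.
With φ = 34.5°, δ = -3.9°, H = -11.25°: sin φ sin δ = -0.0385, cos φ cos δ cos H = 0.8064, so cos θ_z = 0.7679.
Air mass m = 1/cos θ_z = 1/0.7679 = 1.302; τ^m = 0.59^1.302 = 0.5031.
Surface direct beam = 1365 × 0.7679 × 0.5031 = 527.34 W/m².

527 W/m²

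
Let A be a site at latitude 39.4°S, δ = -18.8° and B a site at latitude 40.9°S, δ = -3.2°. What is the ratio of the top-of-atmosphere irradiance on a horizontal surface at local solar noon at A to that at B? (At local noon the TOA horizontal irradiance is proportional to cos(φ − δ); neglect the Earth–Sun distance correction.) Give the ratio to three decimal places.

1.183

A: cos θ_z = cos(-39.4° − (-18.8°)) = 0.9361.
B: cos θ_z = cos(-40.9° − (-3.2°)) = 0.7912.
Ratio A/B = 0.9361 / 0.7912 = 1.1831.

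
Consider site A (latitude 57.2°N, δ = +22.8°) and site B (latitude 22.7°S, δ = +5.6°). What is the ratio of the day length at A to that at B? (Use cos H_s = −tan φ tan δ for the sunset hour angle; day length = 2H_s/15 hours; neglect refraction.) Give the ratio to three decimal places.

A: H_s = arccos(−tan 57.2° · tan 22.8°) = 130.71°, so 2H_s/15 = 17.4280 h.
B: H_s = arccos(−tan -22.7° · tan 5.6°) = 87.65°, so 2H_s/15 = 11.6867 h.
Ratio A/B = 17.4280 / 11.6867 = 1.4913.

1.491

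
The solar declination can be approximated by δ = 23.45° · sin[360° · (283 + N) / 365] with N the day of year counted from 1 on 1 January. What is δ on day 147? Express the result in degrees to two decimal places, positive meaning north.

+21.10°

360 × (283 + 147) / 365 = 424.110°; sin(424.110°) = 0.8996.
δ = 23.45 × 0.8996 = 21.096° ≈ +21.10°.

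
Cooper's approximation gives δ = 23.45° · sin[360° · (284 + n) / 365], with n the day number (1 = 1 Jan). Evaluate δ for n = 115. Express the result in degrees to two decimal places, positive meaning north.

360 × (284 + 115) / 365 = 393.534°; sin(393.534°) = 0.5524.
δ = 23.45 × 0.5524 = 12.954° ≈ +12.95°.

+12.95°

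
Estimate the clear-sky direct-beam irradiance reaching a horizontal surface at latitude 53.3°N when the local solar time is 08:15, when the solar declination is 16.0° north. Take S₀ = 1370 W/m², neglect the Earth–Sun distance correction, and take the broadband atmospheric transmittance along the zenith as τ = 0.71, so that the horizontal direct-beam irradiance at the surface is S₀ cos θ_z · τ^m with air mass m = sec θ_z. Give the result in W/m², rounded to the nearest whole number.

393 W/m²

Hour angle H = 15° × (8.25 − 12) = -56.25°.
cos θ_z = sin φ sin δ + cos φ cos δ cos H = (0.8018)(0.2756) + (0.5976)(0.9613)(0.5556) = 0.5402.
Air mass m = 1/cos θ_z = 1/0.5402 = 1.851; τ^m = 0.71^1.851 = 0.5305.
Surface direct beam = 1370 × 0.5402 × 0.5305 = 392.61 W/m².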